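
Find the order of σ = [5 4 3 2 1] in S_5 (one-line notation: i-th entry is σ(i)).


Cycle decomposition: (1 5) (2 4)
Cycle lengths: 2, 2
Order = lcm(2, 2) = 2

ord(σ) = 2


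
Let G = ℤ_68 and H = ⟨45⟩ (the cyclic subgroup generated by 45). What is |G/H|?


|⟨45⟩| = n / gcd(45, 68) = 68 / 1 = 68
H is normal (ℤ_68 is abelian).
|G/H| = |G| / |H| = 68 / 68 = 1

|G/H| = 1


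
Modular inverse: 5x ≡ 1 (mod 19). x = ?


Use the extended Euclidean algorithm to write 1 = 5·s + 19·t; then s mod 19 is the inverse.
Euclidean algorithm:
  5 = 0·19 + 5
  19 = 3·5 + 4
  5 = 1·4 + 1
  4 = 4·1 + 0
gcd(5,19) = 1
Back-substitution gives: 5·(4) + 19·(-1) = 1
So 5⁻¹ ≡ 4 ≡ 4 (mod 19)
Check: 5 × 4 = 20 ≡ 1 (mod 19) ✓

5⁻¹ ≡ 4 (mod 19)


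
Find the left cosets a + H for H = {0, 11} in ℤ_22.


H = {0, 11}, |H| = 2
Number of cosets = |G|/|H| = 22/2 = 11
0 + H = {0, 11}
1 + H = {1, 12}
2 + H = {2, 13}
3 + H = {3, 14}
4 + H = {4, 15}
5 + H = {5, 16}
6 + H = {6, 17}
7 + H = {7, 18}
8 + H = {8, 19}
9 + H = {9, 20}
10 + H = {10, 21}

Cosets: 0+H={0,11}; 1+H={1,12}; 2+H={2,13}; 3+H={3,14}; 4+H={4,15}; 5+H={5,16}; 6+H={6,17}; 7+H={7,18}; 8+H={8,19}; 9+H={9,20}; 10+H={10,21}


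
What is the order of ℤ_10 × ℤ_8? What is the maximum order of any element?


|ℤ_10 × ℤ_8| = 10 × 8 = 80
Max element order = lcm(10,8) = 40
Cyclic? No (gcd=2)

|ℤ_10×ℤ_8| = 80, max element order = 40


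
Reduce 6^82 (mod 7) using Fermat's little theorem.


Fermat's little theorem: if p is prime and gcd(a,p)=1, then a^(p-1) ≡ 1 (mod p)
p = 7 is prime, gcd(6,7) = 1
Reduce exponent: 82 mod 6 = 4
So 6^82 ≡ 6^4 (mod 7)
6^4 mod 7 = 1

6^82 ≡ 1 (mod 7)


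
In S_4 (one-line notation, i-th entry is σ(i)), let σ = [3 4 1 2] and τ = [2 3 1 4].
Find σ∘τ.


σ∘τ: apply τ first, then σ
1 →τ 2 →σ 4
2 →τ 3 →σ 1
3 →τ 1 →σ 3
4 →τ 4 →σ 2

σ∘τ = [4 1 3 2]


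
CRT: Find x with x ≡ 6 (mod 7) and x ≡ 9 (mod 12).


m₁ = 7, m₂ = 12, gcd = 1, so CRT applies. M = m₁·m₂ = 84
Let M₁ = M/m₁ = 12, M₂ = M/m₂ = 7
Find y₁ ≡ M₁⁻¹ (mod m₁): 12⁻¹ ≡ 3 (mod 7)
Find y₂ ≡ M₂⁻¹ (mod m₂): 7⁻¹ ≡ 7 (mod 12)
x = a₁·M₁·y₁ + a₂·M₂·y₂ = 6·12·3 + 9·7·7 = 657
Reduce mod 84: x ≡ 69
Check: 69 mod 7 = 6 ✓, 69 mod 12 = 9 ✓

x ≡ 69 (mod 84)


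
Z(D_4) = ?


Z(G) = {g ∈ G | gx = xg for all x ∈ G}
For even n, Z(D_n) = {e, r^(n/2)}: the 180° rotation r^2 commutes with every reflection and rotation

Z(D_4) = {e, r^2}


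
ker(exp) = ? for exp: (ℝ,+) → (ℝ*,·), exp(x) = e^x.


Kernel = preimage of identity
ker(exp) = {x ∈ ℝ | e^x = 1} = {0}

ker(exp) = {0}


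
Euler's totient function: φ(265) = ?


Factor n: 265 = 5 × 53
φ(n) = n · ∏(1 - 1/p) over distinct primes p | n
φ(265) = 265 · (1 - 1/5) · (1 - 1/53) = 208

φ(265) = 208


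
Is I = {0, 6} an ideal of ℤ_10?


Check ideal conditions for I = {0, 6} in ℤ_10:
(1) I is an additive subgroup? No
(2) For r ∈ ℤ_10 and a ∈ I: r·a ∈ I? No  [counterexample: r=2, a=6, r·a mod 10 = 2 ∉ I]

No, I is not an ideal of ℤ_10


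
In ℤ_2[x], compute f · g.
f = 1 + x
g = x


Expand and collect like terms; reduce coefficients mod 2:
x^0: 1·0 = 0 ≡ 0 (mod 2)
x^1: 1·1 + 1·0 = 1 ≡ 1 (mod 2)
x^2: 1·1 = 1 ≡ 1 (mod 2)
Result: x + x^2

f · g = x + x^2


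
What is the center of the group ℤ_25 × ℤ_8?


Z(G) = {g ∈ G | gx = xg for all x ∈ G}
Direct product of abelian groups is abelian, so Z(G) = G

Z(ℤ_25 × ℤ_8) = ℤ_25 × ℤ_8


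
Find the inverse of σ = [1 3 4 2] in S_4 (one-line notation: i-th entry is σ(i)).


To find σ⁻¹, swap domain and range:
σ(1) = 1 → σ⁻¹(1) = 1
σ(2) = 3 → σ⁻¹(3) = 2
σ(3) = 4 → σ⁻¹(4) = 3
σ(4) = 2 → σ⁻¹(2) = 4

σ⁻¹ = [1 4 2 3]


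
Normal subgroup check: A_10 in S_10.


H = A_10 in S_10
A_10 has index 2 in S_10, and every subgroup of index 2 is normal

Yes, normal subgroup


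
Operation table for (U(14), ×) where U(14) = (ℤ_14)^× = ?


Elements: {1, 3, 5, 9, 11, 13}
Operation: multiplication mod 14
Entry (a, b) = (a × b) mod 14

Cayley table:
   |  1 |  3 |  5 |  9 | 11 | 13
 1 |  1 |  3 |  5 |  9 | 11 | 13
 3 |  3 |  9 |  1 | 13 |  5 | 11
 5 |  5 |  1 | 11 |  3 | 13 |  9
 9 |  9 | 13 |  3 | 11 |  1 |  5
11 | 11 |  5 | 13 |  1 |  9 |  3
13 | 13 | 11 |  9 |  5 |  3 |  1


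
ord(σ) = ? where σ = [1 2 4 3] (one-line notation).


Cycle decomposition: (3 4)
Cycle lengths: 2
Order = lcm(2) = 2

ord(σ) = 2


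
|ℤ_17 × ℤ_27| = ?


|A × B| = |A| · |B|
|ℤ_17 × ℤ_27| = 17 × 27 = 459

|ℤ_17 × ℤ_27| = 459


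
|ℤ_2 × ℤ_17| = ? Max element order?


|ℤ_2 × ℤ_17| = 2 × 17 = 34
Max element order = lcm(2,17) = 34
Cyclic? Yes (gcd=1)

|ℤ_2×ℤ_17| = 34, max element order = 34


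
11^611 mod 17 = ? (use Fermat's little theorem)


Fermat's little theorem: if p is prime and gcd(a,p)=1, then a^(p-1) ≡ 1 (mod p)
p = 17 is prime, gcd(11,17) = 1
Reduce exponent: 611 mod 16 = 3
So 11^611 ≡ 11^3 (mod 17)
11^3 mod 17 = 5

11^611 ≡ 5 (mod 17)


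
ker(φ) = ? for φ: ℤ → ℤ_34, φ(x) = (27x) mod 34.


Kernel = preimage of identity
ker(φ) = {x ∈ ℤ : 27x ≡ 0 (mod 34)}. gcd(27,34) = 1, so 27x ≡ 0 (mod 34) ⟺ x ≡ 0 (mod 34/1 = 34). Hence ker(φ) = 34ℤ

ker(φ) = 34ℤ


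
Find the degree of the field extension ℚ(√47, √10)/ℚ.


[ℚ(√47,√10):ℚ] = [ℚ(√47,√10):ℚ(√47)]·[ℚ(√47):ℚ] = 2·2 = 4

[ℚ(√47, √10)/ℚ] = 4


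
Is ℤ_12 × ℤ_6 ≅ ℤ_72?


Comparing ℤ_12 × ℤ_6 and ℤ_72:
gcd(12,6) = 6 ≠ 1. Max element order in ℤ_12×ℤ_6 is lcm(12,6) = 12 < 72, so it has no element of order 72

No, ℤ_12 × ℤ_6 ≇ ℤ_72


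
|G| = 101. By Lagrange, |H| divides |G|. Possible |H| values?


Lagrange's theorem: |H| divides |G|
|G| = 101
Divisors of 101: 1, 101

Possible subgroup orders: {1, 101}


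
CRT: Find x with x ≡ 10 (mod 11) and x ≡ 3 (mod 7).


m₁ = 11, m₂ = 7, gcd = 1, so CRT applies. M = m₁·m₂ = 77
Let M₁ = M/m₁ = 7, M₂ = M/m₂ = 11
Find y₁ ≡ M₁⁻¹ (mod m₁): 7⁻¹ ≡ 8 (mod 11)
Find y₂ ≡ M₂⁻¹ (mod m₂): 11⁻¹ ≡ 2 (mod 7)
x = a₁·M₁·y₁ + a₂·M₂·y₂ = 10·7·8 + 3·11·2 = 626
Reduce mod 77: x ≡ 10
Check: 10 mod 11 = 10 ✓, 10 mod 7 = 3 ✓

x ≡ 10 (mod 77)


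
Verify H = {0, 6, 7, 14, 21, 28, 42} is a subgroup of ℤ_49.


Subgroup test for H = {0, 6, 7, 14, 21, 28, 42} in (ℤ_49, +):
(1) 0 ∈ H? Yes
(2) Closure: for all a,b ∈ H, (a+b) mod 49 ∈ H? No  [counterexample: 6 + 6 = 12 ∉ H]
(3) Inverses: for all a ∈ H, -a mod 49 ∈ H? No

No, H is not a subgroup of ℤ_49


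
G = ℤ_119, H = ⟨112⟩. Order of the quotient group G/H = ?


|⟨112⟩| = n / gcd(112, 119) = 119 / 7 = 17
H is normal (ℤ_119 is abelian).
|G/H| = |G| / |H| = 119 / 17 = 7

|G/H| = 7


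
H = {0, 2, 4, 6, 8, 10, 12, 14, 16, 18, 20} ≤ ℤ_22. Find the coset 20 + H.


20 + H = {20 + h (mod 22) : h ∈ H}
20+0=20, 20+2=0, 20+4=2, 20+6=4, 20+8=6, 20+10=8, 20+12=10, 20+14=12, 20+16=14, 20+18=16, 20+20=18
20 + H = {0, 2, 4, 6, 8, 10, 12, 14, 16, 18, 20} = 0 + H

20 + H = {0, 2, 4, 6, 8, 10, 12, 14, 16, 18, 20}


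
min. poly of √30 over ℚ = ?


√30 satisfies x² - 30 = 0, irreducible over ℚ since 30 is squarefree

Minimal polynomial: x² - 30


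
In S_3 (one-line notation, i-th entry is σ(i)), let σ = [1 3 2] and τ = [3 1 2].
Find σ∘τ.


σ∘τ: apply τ first, then σ
1 →τ 3 →σ 2
2 →τ 1 →σ 1
3 →τ 2 →σ 3

σ∘τ = [2 1 3]


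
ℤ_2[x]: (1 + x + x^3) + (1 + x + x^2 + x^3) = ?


Add coefficients mod 2:
x^0: 1 + 1 = 0 (mod 2)
x^1: 1 + 1 = 0 (mod 2)
x^2: 0 + 1 = 1 (mod 2)
x^3: 1 + 1 = 0 (mod 2)
Result: x^2

f + g = x^2


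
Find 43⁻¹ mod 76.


Use the extended Euclidean algorithm to write 1 = 43·s + 76·t; then s mod 76 is the inverse.
Euclidean algorithm:
  43 = 0·76 + 43
  76 = 1·43 + 33
  43 = 1·33 + 10
  33 = 3·10 + 3
  10 = 3·3 + 1
  3 = 3·1 + 0
gcd(43,76) = 1
Back-substitution gives: 43·(23) + 76·(-13) = 1
So 43⁻¹ ≡ 23 ≡ 23 (mod 76)
Check: 43 × 23 = 989 ≡ 1 (mod 76) ✓

43⁻¹ ≡ 23 (mod 76)


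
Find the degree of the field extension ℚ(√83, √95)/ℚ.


[ℚ(√83,√95):ℚ] = [ℚ(√83,√95):ℚ(√83)]·[ℚ(√83):ℚ] = 2·2 = 4

[ℚ(√83, √95)/ℚ] = 4


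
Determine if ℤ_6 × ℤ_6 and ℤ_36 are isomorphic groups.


Comparing ℤ_6 × ℤ_6 and ℤ_36:
gcd(6,6) = 6 ≠ 1. Max element order in ℤ_6×ℤ_6 is lcm(6,6) = 6 < 36, so it has no element of order 36

No, ℤ_6 × ℤ_6 ≇ ℤ_36


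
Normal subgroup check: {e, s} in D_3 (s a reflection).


H = {e, s} in D_3 (s a reflection)
r·s·r⁻¹ = sr⁻² ≠ s for n ≥ 3, so {e, s} is not closed under conjugation

No, not a normal subgroup


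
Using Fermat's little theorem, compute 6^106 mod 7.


Fermat's little theorem: if p is prime and gcd(a,p)=1, then a^(p-1) ≡ 1 (mod p)
p = 7 is prime, gcd(6,7) = 1
Reduce exponent: 106 mod 6 = 4
So 6^106 ≡ 6^4 (mod 7)
6^4 mod 7 = 1

6^106 ≡ 1 (mod 7)


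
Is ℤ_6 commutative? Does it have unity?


ℤ_6 is a commutative ring with unity 1; 6 = 2×3 is composite, so 2·3 ≡ 0 gives zero divisors (not an integral domain)
Commutative: Yes
Integral domain: No
Has unity: Yes

ℤ_6: Commutative=Yes, Unity=Yes


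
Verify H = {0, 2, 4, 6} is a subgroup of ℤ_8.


Subgroup test for H = {0, 2, 4, 6} in (ℤ_8, +):
(1) 0 ∈ H? Yes
(2) Closure: for all a,b ∈ H, (a+b) mod 8 ∈ H? Yes
(3) Inverses: for all a ∈ H, -a mod 8 ∈ H? Yes

Yes, H is a subgroup of ℤ_8


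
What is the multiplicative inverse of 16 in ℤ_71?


Use the extended Euclidean algorithm to write 1 = 16·s + 71·t; then s mod 71 is the inverse.
Euclidean algorithm:
  16 = 0·71 + 16
  71 = 4·16 + 7
  16 = 2·7 + 2
  7 = 3·2 + 1
  2 = 2·1 + 0
gcd(16,71) = 1
Back-substitution gives: 16·(-31) + 71·(7) = 1
So 16⁻¹ ≡ -31 ≡ 40 (mod 71)
Check: 16 × 40 = 640 ≡ 1 (mod 71) ✓

16⁻¹ ≡ 40 (mod 71)


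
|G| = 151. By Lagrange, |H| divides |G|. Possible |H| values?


Lagrange's theorem: |H| divides |G|
|G| = 151
Divisors of 151: 1, 151

Possible subgroup orders: {1, 151}


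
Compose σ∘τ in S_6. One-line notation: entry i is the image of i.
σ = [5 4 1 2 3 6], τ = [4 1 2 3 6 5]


σ∘τ: apply τ first, then σ
1 →τ 4 →σ 2
2 →τ 1 →σ 5
3 →τ 2 →σ 4
4 →τ 3 →σ 1
5 →τ 6 →σ 6
6 →τ 5 →σ 3

σ∘τ = [2 5 4 1 6 3]


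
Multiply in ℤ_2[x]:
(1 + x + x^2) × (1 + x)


Expand and collect like terms; reduce coefficients mod 2:
x^0: 1·1 = 1 ≡ 1 (mod 2)
x^1: 1·1 + 1·1 = 2 ≡ 0 (mod 2)
x^2: 1·1 + 1·1 = 2 ≡ 0 (mod 2)
x^3: 1·1 = 1 ≡ 1 (mod 2)
Result: 1 + x^3

f · g = 1 + x^3


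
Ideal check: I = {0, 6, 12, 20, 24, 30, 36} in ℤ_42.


Check ideal conditions for I = {0, 6, 12, 20, 24, 30, 36} in ℤ_42:
(1) I is an additive subgroup? No
(2) For r ∈ ℤ_42 and a ∈ I: r·a ∈ I? No  [counterexample: r=2, a=20, r·a mod 42 = 40 ∉ I]

No, I is not an ideal of ℤ_42


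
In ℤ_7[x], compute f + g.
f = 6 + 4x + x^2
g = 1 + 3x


Add coefficients mod 7:
x^0: 6 + 1 = 0 (mod 7)
x^1: 4 + 3 = 0 (mod 7)
x^2: 1 + 0 = 1 (mod 7)
Result: x^2

f + g = x^2


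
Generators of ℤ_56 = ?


g generates ℤ_n iff gcd(g,n) = 1
Prime factors of 56: 2, 7
Generators are g ∈ {1,...,55} not divisible by any of these primes.
Generators: {1, 3, 5, 9, 11, 13, 15, 17, 19, 23, 25, 27, 29, 31, 33, 37, 39, 41, 43, 45, 47, 51, 53, 55}
Number of generators = φ(56) = 24

Generators of ℤ_56 = {1, 3, 5, 9, 11, 13, 15, 17, 19, 23, 25, 27, 29, 31, 33, 37, 39, 41, 43, 45, 47, 51, 53, 55}


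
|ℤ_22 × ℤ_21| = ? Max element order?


|ℤ_22 × ℤ_21| = 22 × 21 = 462
Max element order = lcm(22,21) = 462
Cyclic? Yes (gcd=1)

|ℤ_22×ℤ_21| = 462, max element order = 462


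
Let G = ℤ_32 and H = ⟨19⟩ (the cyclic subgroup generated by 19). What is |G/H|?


|⟨19⟩| = n / gcd(19, 32) = 32 / 1 = 32
H is normal (ℤ_32 is abelian).
|G/H| = |G| / |H| = 32 / 32 = 1

|G/H| = 1


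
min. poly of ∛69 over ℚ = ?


∛69 satisfies x³ - 69 = 0, irreducible over ℚ (no rational root; 69 is not a perfect cube)

Minimal polynomial: x³ - 69


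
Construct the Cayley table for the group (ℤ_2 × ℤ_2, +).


Elements: {(0,0), (0,1), (1,0), (1,1)}
Operation: componentwise addition mod (2, 2)
Entry (a, b) = ((a₁+b₁) mod 2, (a₂+b₂) mod 2)

Cayley table:
      | (0,0) | (0,1) | (1,0) | (1,1)
(0,0) | (0,0) | (0,1) | (1,0) | (1,1)
(0,1) | (0,1) | (0,0) | (1,1) | (1,0)
(1,0) | (1,0) | (1,1) | (0,0) | (0,1)
(1,1) | (1,1) | (1,0) | (0,1) | (0,0)


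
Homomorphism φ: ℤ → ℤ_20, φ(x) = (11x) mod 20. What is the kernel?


Kernel = preimage of identity
ker(φ) = {x ∈ ℤ : 11x ≡ 0 (mod 20)}. gcd(11,20) = 1, so 11x ≡ 0 (mod 20) ⟺ x ≡ 0 (mod 20/1 = 20). Hence ker(φ) = 20ℤ

ker(φ) = 20ℤ


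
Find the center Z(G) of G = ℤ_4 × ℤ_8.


Z(G) = {g ∈ G | gx = xg for all x ∈ G}
Direct product of abelian groups is abelian, so Z(G) = G

Z(ℤ_4 × ℤ_8) = ℤ_4 × ℤ_8


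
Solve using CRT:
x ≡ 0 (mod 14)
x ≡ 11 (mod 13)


m₁ = 14, m₂ = 13, gcd = 1, so CRT applies. M = m₁·m₂ = 182
Let M₁ = M/m₁ = 13, M₂ = M/m₂ = 14
Find y₁ ≡ M₁⁻¹ (mod m₁): 13⁻¹ ≡ 13 (mod 14)
Find y₂ ≡ M₂⁻¹ (mod m₂): 14⁻¹ ≡ 1 (mod 13)
x = a₁·M₁·y₁ + a₂·M₂·y₂ = 0·13·13 + 11·14·1 = 154
Reduce mod 182: x ≡ 154
Check: 154 mod 14 = 0 ✓, 154 mod 13 = 11 ✓

x ≡ 154 (mod 182)


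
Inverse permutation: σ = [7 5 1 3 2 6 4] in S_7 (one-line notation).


To find σ⁻¹, swap domain and range:
σ(1) = 7 → σ⁻¹(7) = 1
σ(2) = 5 → σ⁻¹(5) = 2
σ(3) = 1 → σ⁻¹(1) = 3
σ(4) = 3 → σ⁻¹(3) = 4
σ(5) = 2 → σ⁻¹(2) = 5
σ(6) = 6 → σ⁻¹(6) = 6
σ(7) = 4 → σ⁻¹(4) = 7

σ⁻¹ = [3 5 4 7 2 6 1]


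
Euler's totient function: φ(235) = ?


Factor n: 235 = 5 × 47
φ(n) = n · ∏(1 - 1/p) over distinct primes p | n
φ(235) = 235 · (1 - 1/5) · (1 - 1/47) = 184

φ(235) = 184


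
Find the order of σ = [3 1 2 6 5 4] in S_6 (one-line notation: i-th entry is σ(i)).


Cycle decomposition: (1 3 2) (4 6)
Cycle lengths: 3, 2
Order = lcm(3, 2) = 6

ord(σ) = 6


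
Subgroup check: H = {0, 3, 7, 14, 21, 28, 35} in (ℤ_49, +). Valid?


Subgroup test for H = {0, 3, 7, 14, 21, 28, 35} in (ℤ_49, +):
(1) 0 ∈ H? Yes
(2) Closure: for all a,b ∈ H, (a+b) mod 49 ∈ H? No  [counterexample: 3 + 3 = 6 ∉ H]
(3) Inverses: for all a ∈ H, -a mod 49 ∈ H? No

No, H is not a subgroup of ℤ_49


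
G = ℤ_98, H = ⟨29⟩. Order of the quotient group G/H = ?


|⟨29⟩| = n / gcd(29, 98) = 98 / 1 = 98
H is normal (ℤ_98 is abelian).
|G/H| = |G| / |H| = 98 / 98 = 1

|G/H| = 1


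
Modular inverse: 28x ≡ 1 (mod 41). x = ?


Use the extended Euclidean algorithm to write 1 = 28·s + 41·t; then s mod 41 is the inverse.
Euclidean algorithm:
  28 = 0·41 + 28
  41 = 1·28 + 13
  28 = 2·13 + 2
  13 = 6·2 + 1
  2 = 2·1 + 0
gcd(28,41) = 1
Back-substitution gives: 28·(-19) + 41·(13) = 1
So 28⁻¹ ≡ -19 ≡ 22 (mod 41)
Check: 28 × 22 = 616 ≡ 1 (mod 41) ✓

28⁻¹ ≡ 22 (mod 41)


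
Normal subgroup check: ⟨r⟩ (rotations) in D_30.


H = ⟨r⟩ (rotations) in D_30
The rotation subgroup ⟨r⟩ has index 2 in D_30, so it is normal

Yes, normal subgroup


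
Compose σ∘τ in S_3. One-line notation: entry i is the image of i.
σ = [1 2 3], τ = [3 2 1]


σ∘τ: apply τ first, then σ
1 →τ 3 →σ 3
2 →τ 2 →σ 2
3 →τ 1 →σ 1

σ∘τ = [3 2 1]


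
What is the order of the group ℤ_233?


ℤ_n has n elements.

|ℤ_233| = 233


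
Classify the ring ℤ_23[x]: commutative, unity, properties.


ℤ_23 is a field (n prime), so ℤ_23[x] is a commutative integral domain with unity
Commutative: Yes
Integral domain: Yes
Has unity: Yes

ℤ_23[x]: Commutative=Yes, Unity=Yes


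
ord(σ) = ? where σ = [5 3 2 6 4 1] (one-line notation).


Cycle decomposition: (1 5 4 6) (2 3)
Cycle lengths: 4, 2
Order = lcm(4, 2) = 4

ord(σ) = 4


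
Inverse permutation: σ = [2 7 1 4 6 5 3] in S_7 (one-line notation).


To find σ⁻¹, swap domain and range:
σ(1) = 2 → σ⁻¹(2) = 1
σ(2) = 7 → σ⁻¹(7) = 2
σ(3) = 1 → σ⁻¹(1) = 3
σ(4) = 4 → σ⁻¹(4) = 4
σ(5) = 6 → σ⁻¹(6) = 5
σ(6) = 5 → σ⁻¹(5) = 6
σ(7) = 3 → σ⁻¹(3) = 7

σ⁻¹ = [3 1 7 4 6 5 2]


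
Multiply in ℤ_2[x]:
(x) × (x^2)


Expand and collect like terms; reduce coefficients mod 2:
x^0: 0·0 = 0 ≡ 0 (mod 2)
x^1: 0·0 + 1·0 = 0 ≡ 0 (mod 2)
x^2: 0·1 + 1·0 = 0 ≡ 0 (mod 2)
x^3: 1·1 = 1 ≡ 1 (mod 2)
Result: x^3

f · g = x^3


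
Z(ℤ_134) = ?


Z(G) = {g ∈ G | gx = xg for all x ∈ G}
ℤ_134 is abelian, so Z(G) = G

Z(ℤ_134) = ℤ_134


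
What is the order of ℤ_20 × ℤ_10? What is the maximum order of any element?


|ℤ_20 × ℤ_10| = 20 × 10 = 200
Max element order = lcm(20,10) = 20
Cyclic? No (gcd=10)

|ℤ_20×ℤ_10| = 200, max element order = 20


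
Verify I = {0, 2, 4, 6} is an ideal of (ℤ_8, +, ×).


Check ideal conditions for I = {0, 2, 4, 6} in ℤ_8:
(1) I is an additive subgroup? Yes
(2) For r ∈ ℤ_8 and a ∈ I: r·a ∈ I? Yes

Yes, I is an ideal of ℤ_8


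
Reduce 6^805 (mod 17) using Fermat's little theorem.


Fermat's little theorem: if p is prime and gcd(a,p)=1, then a^(p-1) ≡ 1 (mod p)
p = 17 is prime, gcd(6,17) = 1
Reduce exponent: 805 mod 16 = 5
So 6^805 ≡ 6^5 (mod 17)
6^5 mod 17 = 7

6^805 ≡ 7 (mod 17)


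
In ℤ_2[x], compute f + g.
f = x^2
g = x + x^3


Add coefficients mod 2:
x^0: 0 + 0 = 0 (mod 2)
x^1: 0 + 1 = 1 (mod 2)
x^2: 1 + 0 = 1 (mod 2)
x^3: 0 + 1 = 1 (mod 2)
Result: x + x^2 + x^3

f + g = x + x^2 + x^3


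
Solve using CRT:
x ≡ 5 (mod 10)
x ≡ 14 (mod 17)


m₁ = 10, m₂ = 17, gcd = 1, so CRT applies. M = m₁·m₂ = 170
Let M₁ = M/m₁ = 17, M₂ = M/m₂ = 10
Find y₁ ≡ M₁⁻¹ (mod m₁): 17⁻¹ ≡ 3 (mod 10)
Find y₂ ≡ M₂⁻¹ (mod m₂): 10⁻¹ ≡ 12 (mod 17)
x = a₁·M₁·y₁ + a₂·M₂·y₂ = 5·17·3 + 14·10·12 = 1935
Reduce mod 170: x ≡ 65
Check: 65 mod 10 = 5 ✓, 65 mod 17 = 14 ✓

x ≡ 65 (mod 170)


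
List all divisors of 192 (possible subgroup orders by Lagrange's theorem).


Lagrange's theorem: |H| divides |G|
|G| = 192
Divisors of 192: 1, 2, 3, 4, 6, 8, 12, 16, 24, 32, 48, 64, 96, 192

Possible subgroup orders: {1, 2, 3, 4, 6, 8, 12, 16, 24, 32, 48, 64, 96, 192}


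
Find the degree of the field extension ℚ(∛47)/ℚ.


∛47 has minimal polynomial x³ - 47 (irreducible over ℚ since 47 is not a perfect cube)

[ℚ(∛47)/ℚ] = 3


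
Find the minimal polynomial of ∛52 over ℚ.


∛52 satisfies x³ - 52 = 0, irreducible over ℚ (no rational root; 52 is not a perfect cube)

Minimal polynomial: x³ - 52


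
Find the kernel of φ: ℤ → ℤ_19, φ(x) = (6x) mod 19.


Kernel = preimage of identity
ker(φ) = {x ∈ ℤ : 6x ≡ 0 (mod 19)}. gcd(6,19) = 1, so 6x ≡ 0 (mod 19) ⟺ x ≡ 0 (mod 19/1 = 19). Hence ker(φ) = 19ℤ

ker(φ) = 19ℤ


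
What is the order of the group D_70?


|D_n| = 2n (n rotations and n reflections)
|D_70| = 2×70 = 140

|D_70| = 140


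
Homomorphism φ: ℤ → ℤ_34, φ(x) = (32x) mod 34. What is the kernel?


Kernel = preimage of identity
ker(φ) = {x ∈ ℤ : 32x ≡ 0 (mod 34)}. gcd(32,34) = 2, so 32x ≡ 0 (mod 34) ⟺ x ≡ 0 (mod 34/2 = 17). Hence ker(φ) = 17ℤ

ker(φ) = 17ℤ


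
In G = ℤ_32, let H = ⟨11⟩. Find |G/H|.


|⟨11⟩| = n / gcd(11, 32) = 32 / 1 = 32
H is normal (ℤ_32 is abelian).
|G/H| = |G| / |H| = 32 / 32 = 1

|G/H| = 1


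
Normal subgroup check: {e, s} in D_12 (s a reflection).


H = {e, s} in D_12 (s a reflection)
r·s·r⁻¹ = sr⁻² ≠ s for n ≥ 3, so {e, s} is not closed under conjugation

No, not a normal subgroup


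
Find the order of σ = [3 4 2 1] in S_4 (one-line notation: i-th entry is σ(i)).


Cycle decomposition: (1 3 2 4)
Cycle lengths: 4
Order = lcm(4) = 4

ord(σ) = 4


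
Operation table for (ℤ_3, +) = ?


Elements: {0, 1, 2}
Operation: addition mod 3
Entry (a, b) = (a + b) mod 3

Cayley table:
  | 0 | 1 | 2
0 | 0 | 1 | 2
1 | 1 | 2 | 0
2 | 2 | 0 | 1


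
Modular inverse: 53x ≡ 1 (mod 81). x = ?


Use the extended Euclidean algorithm to write 1 = 53·s + 81·t; then s mod 81 is the inverse.
Euclidean algorithm:
  53 = 0·81 + 53
  81 = 1·53 + 28
  53 = 1·28 + 25
  28 = 1·25 + 3
  25 = 8·3 + 1
  3 = 3·1 + 0
gcd(53,81) = 1
Back-substitution gives: 53·(26) + 81·(-17) = 1
So 53⁻¹ ≡ 26 ≡ 26 (mod 81)
Check: 53 × 26 = 1378 ≡ 1 (mod 81) ✓

53⁻¹ ≡ 26 (mod 81)


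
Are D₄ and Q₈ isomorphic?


Comparing D₄ and Q₈:
D₄ has 5 elements of order 2; Q₈ has only 1

No, D₄ ≇ Q₈


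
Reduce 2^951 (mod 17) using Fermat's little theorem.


Fermat's little theorem: if p is prime and gcd(a,p)=1, then a^(p-1) ≡ 1 (mod p)
p = 17 is prime, gcd(2,17) = 1
Reduce exponent: 951 mod 16 = 7
So 2^951 ≡ 2^7 (mod 17)
2^7 mod 17 = 9

2^951 ≡ 9 (mod 17)


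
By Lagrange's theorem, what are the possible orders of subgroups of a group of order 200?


Lagrange's theorem: |H| divides |G|
|G| = 200
Divisors of 200: 1, 2, 4, 5, 8, 10, 20, 25, 40, 50, 100, 200

Possible subgroup orders: {1, 2, 4, 5, 8, 10, 20, 25, 40, 50, 100, 200}


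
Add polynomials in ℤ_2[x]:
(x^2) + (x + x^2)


Add coefficients mod 2:
x^0: 0 + 0 = 0 (mod 2)
x^1: 0 + 1 = 1 (mod 2)
x^2: 1 + 1 = 0 (mod 2)
Result: x

f + g = x


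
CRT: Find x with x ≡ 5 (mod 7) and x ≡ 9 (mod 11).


m₁ = 7, m₂ = 11, gcd = 1, so CRT applies. M = m₁·m₂ = 77
Let M₁ = M/m₁ = 11, M₂ = M/m₂ = 7
Find y₁ ≡ M₁⁻¹ (mod m₁): 11⁻¹ ≡ 2 (mod 7)
Find y₂ ≡ M₂⁻¹ (mod m₂): 7⁻¹ ≡ 8 (mod 11)
x = a₁·M₁·y₁ + a₂·M₂·y₂ = 5·11·2 + 9·7·8 = 614
Reduce mod 77: x ≡ 75
Check: 75 mod 7 = 5 ✓, 75 mod 11 = 9 ✓

x ≡ 75 (mod 77)


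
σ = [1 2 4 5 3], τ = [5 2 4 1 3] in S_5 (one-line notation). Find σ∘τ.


σ∘τ: apply τ first, then σ
1 →τ 5 →σ 3
2 →τ 2 →σ 2
3 →τ 4 →σ 5
4 →τ 1 →σ 1
5 →τ 3 →σ 4

σ∘τ = [3 2 5 1 4]


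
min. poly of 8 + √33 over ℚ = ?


Let α = 8 + √33. Then α - 8 = √33, so (α - 8)² = 33, giving α² - 16α + 31 = 0. Degree 2 and α ∉ ℚ, so this is the minimal polynomial.

Minimal polynomial: x² - 16x + 31


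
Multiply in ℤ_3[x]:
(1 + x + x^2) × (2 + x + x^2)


Expand and collect like terms; reduce coefficients mod 3:
x^0: 1·2 = 2 ≡ 2 (mod 3)
x^1: 1·1 + 1·2 = 3 ≡ 0 (mod 3)
x^2: 1·1 + 1·1 + 1·2 = 4 ≡ 1 (mod 3)
x^3: 1·1 + 1·1 = 2 ≡ 2 (mod 3)
x^4: 1·1 = 1 ≡ 1 (mod 3)
Result: 2 + x^2 + 2x^3 + x^4

f · g = 2 + x^2 + 2x^3 + x^4


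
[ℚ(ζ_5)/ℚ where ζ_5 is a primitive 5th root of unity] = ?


[ℚ(ζ_n):ℚ] = deg Φ_n(x) = φ(n). Here φ(5) = 4

[ℚ(ζ_5)/ℚ where ζ_5 is a primitive 5th root of unity] = 4


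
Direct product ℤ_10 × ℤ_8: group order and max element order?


|ℤ_10 × ℤ_8| = 10 × 8 = 80
Max element order = lcm(10,8) = 40
Cyclic? No (gcd=2)

|ℤ_10×ℤ_8| = 80, max element order = 40


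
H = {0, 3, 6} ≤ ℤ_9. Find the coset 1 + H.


1 + H = {1 + h (mod 9) : h ∈ H}
1+0=1, 1+3=4, 1+6=7

1 + H = {1, 4, 7}


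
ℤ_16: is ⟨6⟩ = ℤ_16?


g generates ℤ_n iff gcd(g, n) = 1
gcd(6, 16) = 2
Since gcd = 2 ≠ 1, ⟨6⟩ has order 8 < 16, so 6 is not a generator.

No, 6 does not generate ℤ_16


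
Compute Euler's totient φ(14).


φ(n) = count of k ∈ {1,...,n} with gcd(k,n)=1
Coprimes to 14: {1, 3, 5, 9, 11, 13}
Count: 6

φ(14) = 6


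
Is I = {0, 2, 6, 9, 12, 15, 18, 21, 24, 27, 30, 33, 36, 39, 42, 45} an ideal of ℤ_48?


Check ideal conditions for I = {0, 2, 6, 9, 12, 15, 18, 21, 24, 27, 30, 33, 36, 39, 42, 45} in ℤ_48:
(1) I is an additive subgroup? No
(2) For r ∈ ℤ_48 and a ∈ I: r·a ∈ I? No  [counterexample: r=2, a=2, r·a mod 48 = 4 ∉ I]

No, I is not an ideal of ℤ_48


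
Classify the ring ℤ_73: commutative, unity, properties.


ℤ_73 is a commutative ring with unity 1; 73 is prime, so ℤ_73 is a field (hence an integral domain)
Commutative: Yes
Integral domain: Yes
Has unity: Yes

ℤ_73: Commutative=Yes, Unity=Yes


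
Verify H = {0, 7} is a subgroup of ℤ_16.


Subgroup test for H = {0, 7} in (ℤ_16, +):
(1) 0 ∈ H? Yes
(2) Closure: for all a,b ∈ H, (a+b) mod 16 ∈ H? No  [counterexample: 7 + 7 = 14 ∉ H]
(3) Inverses: for all a ∈ H, -a mod 16 ∈ H? No

No, H is not a subgroup of ℤ_16


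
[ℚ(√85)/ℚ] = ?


√85 has minimal polynomial x² - 85 (irreducible over ℚ since 85 is squarefree)

[ℚ(√85)/ℚ] = 2


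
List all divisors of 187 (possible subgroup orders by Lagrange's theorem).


Lagrange's theorem: |H| divides |G|
|G| = 187
Divisors of 187: 1, 11, 17, 187

Possible subgroup orders: {1, 11, 17, 187}


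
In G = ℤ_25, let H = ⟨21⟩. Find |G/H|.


|⟨21⟩| = n / gcd(21, 25) = 25 / 1 = 25
H is normal (ℤ_25 is abelian).
|G/H| = |G| / |H| = 25 / 25 = 1

|G/H| = 1


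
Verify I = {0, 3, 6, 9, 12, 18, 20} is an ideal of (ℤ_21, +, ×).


Check ideal conditions for I = {0, 3, 6, 9, 12, 18, 20} in ℤ_21:
(1) I is an additive subgroup? No
(2) For r ∈ ℤ_21 and a ∈ I: r·a ∈ I? No  [counterexample: r=2, a=18, r·a mod 21 = 15 ∉ I]

No, I is not an ideal of ℤ_21


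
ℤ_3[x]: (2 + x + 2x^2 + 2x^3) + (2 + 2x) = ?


Add coefficients mod 3:
x^0: 2 + 2 = 1 (mod 3)
x^1: 1 + 2 = 0 (mod 3)
x^2: 2 + 0 = 2 (mod 3)
x^3: 2 + 0 = 2 (mod 3)
Result: 1 + 2x^2 + 2x^3

f + g = 1 + 2x^2 + 2x^3


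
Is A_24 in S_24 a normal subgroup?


H = A_24 in S_24
A_24 has index 2 in S_24, and every subgroup of index 2 is normal

Yes, normal subgroup


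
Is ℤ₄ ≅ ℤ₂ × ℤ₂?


Comparing ℤ₄ and ℤ₂ × ℤ₂:
ℤ₄ has an element of order 4; ℤ₂×ℤ₂ has exponent 2

No, ℤ₄ ≇ ℤ₂ × ℤ₂


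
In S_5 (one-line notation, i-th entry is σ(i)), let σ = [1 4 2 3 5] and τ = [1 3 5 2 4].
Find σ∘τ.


σ∘τ: apply τ first, then σ
1 →τ 1 →σ 1
2 →τ 3 →σ 2
3 →τ 5 →σ 5
4 →τ 2 →σ 4
5 →τ 4 →σ 3

σ∘τ = [1 2 5 4 3]


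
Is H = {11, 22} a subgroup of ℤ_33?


Subgroup test for H = {11, 22} in (ℤ_33, +):
(1) 0 ∈ H? No
(2) Closure: for all a,b ∈ H, (a+b) mod 33 ∈ H? No  [counterexample: 11 + 22 = 0 ∉ H]
(3) Inverses: for all a ∈ H, -a mod 33 ∈ H? Yes

No, H is not a subgroup of ℤ_33


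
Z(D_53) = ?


Z(G) = {g ∈ G | gx = xg for all x ∈ G}
For odd n, Z(D_n) = {e}: no nontrivial rotation commutes with all reflections

Z(D_53) = {e}


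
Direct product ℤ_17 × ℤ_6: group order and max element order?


|ℤ_17 × ℤ_6| = 17 × 6 = 102
Max element order = lcm(17,6) = 102
Cyclic? Yes (gcd=1)

|ℤ_17×ℤ_6| = 102, max element order = 102


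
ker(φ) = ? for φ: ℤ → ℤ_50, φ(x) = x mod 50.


Kernel = preimage of identity
ker(φ) = {x ∈ ℤ : x ≡ 0 (mod 50)} = 50ℤ = {0, ±50, ±100, ...}

ker(φ) = 50ℤ


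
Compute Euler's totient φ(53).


Factor n: 53 = 53
φ(n) = n · ∏(1 - 1/p) over distinct primes p | n
φ(53) = 53 · (1 - 1/53) = 52

φ(53) = 52


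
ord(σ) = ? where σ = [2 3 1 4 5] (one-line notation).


Cycle decomposition: (1 2 3)
Cycle lengths: 3
Order = lcm(3) = 3

ord(σ) = 3


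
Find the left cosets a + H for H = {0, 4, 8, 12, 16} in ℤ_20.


H = {0, 4, 8, 12, 16}, |H| = 5
Number of cosets = |G|/|H| = 20/5 = 4
0 + H = {0, 4, 8, 12, 16}
1 + H = {1, 5, 9, 13, 17}
2 + H = {2, 6, 10, 14, 18}
3 + H = {3, 7, 11, 15, 19}

Cosets: 0+H={0,4,8,12,16}; 1+H={1,5,9,13,17}; 2+H={2,6,10,14,18}; 3+H={3,7,11,15,19}


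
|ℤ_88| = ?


ℤ_n has n elements.

|ℤ_88| = 88


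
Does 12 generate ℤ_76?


g generates ℤ_n iff gcd(g, n) = 1
gcd(12, 76) = 4
Since gcd = 4 ≠ 1, ⟨12⟩ has order 19 < 76, so 12 is not a generator.

No, 12 does not generate ℤ_76


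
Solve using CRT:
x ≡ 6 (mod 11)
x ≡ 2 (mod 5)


m₁ = 11, m₂ = 5, gcd = 1, so CRT applies. M = m₁·m₂ = 55
Let M₁ = M/m₁ = 5, M₂ = M/m₂ = 11
Find y₁ ≡ M₁⁻¹ (mod m₁): 5⁻¹ ≡ 9 (mod 11)
Find y₂ ≡ M₂⁻¹ (mod m₂): 11⁻¹ ≡ 1 (mod 5)
x = a₁·M₁·y₁ + a₂·M₂·y₂ = 6·5·9 + 2·11·1 = 292
Reduce mod 55: x ≡ 17
Check: 17 mod 11 = 6 ✓, 17 mod 5 = 2 ✓

x ≡ 17 (mod 55)


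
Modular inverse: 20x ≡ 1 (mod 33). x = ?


Use the extended Euclidean algorithm to write 1 = 20·s + 33·t; then s mod 33 is the inverse.
Euclidean algorithm:
  20 = 0·33 + 20
  33 = 1·20 + 13
  20 = 1·13 + 7
  13 = 1·7 + 6
  7 = 1·6 + 1
  6 = 6·1 + 0
gcd(20,33) = 1
Back-substitution gives: 20·(5) + 33·(-3) = 1
So 20⁻¹ ≡ 5 ≡ 5 (mod 33)
Check: 20 × 5 = 100 ≡ 1 (mod 33) ✓

20⁻¹ ≡ 5 (mod 33)


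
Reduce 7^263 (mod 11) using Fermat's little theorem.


Fermat's little theorem: if p is prime and gcd(a,p)=1, then a^(p-1) ≡ 1 (mod p)
p = 11 is prime, gcd(7,11) = 1
Reduce exponent: 263 mod 10 = 3
So 7^263 ≡ 7^3 (mod 11)
7^3 mod 11 = 2

7^263 ≡ 2 (mod 11)


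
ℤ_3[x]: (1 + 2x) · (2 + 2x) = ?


Expand and collect like terms; reduce coefficients mod 3:
x^0: 1·2 = 2 ≡ 2 (mod 3)
x^1: 1·2 + 2·2 = 6 ≡ 0 (mod 3)
x^2: 2·2 = 4 ≡ 1 (mod 3)
Result: 2 + x^2

f · g = 2 + x^2


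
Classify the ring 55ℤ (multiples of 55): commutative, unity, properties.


55ℤ is a commutative ring under +,× but has no multiplicative identity (1 ∉ 55ℤ); it has no zero divisors, but without unity it is not an integral domain
Commutative: Yes
Integral domain: No
Has unity: No

55ℤ (multiples of 55): Commutative=Yes, Unity=No


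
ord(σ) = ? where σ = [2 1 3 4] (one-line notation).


Cycle decomposition: (1 2)
Cycle lengths: 2
Order = lcm(2) = 2

ord(σ) = 2


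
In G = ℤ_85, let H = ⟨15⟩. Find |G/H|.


|⟨15⟩| = n / gcd(15, 85) = 85 / 5 = 17
H is normal (ℤ_85 is abelian).
|G/H| = |G| / |H| = 85 / 17 = 5

|G/H| = 5


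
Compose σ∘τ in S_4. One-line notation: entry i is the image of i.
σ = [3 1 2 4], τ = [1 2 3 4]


σ∘τ: apply τ first, then σ
1 →τ 1 →σ 3
2 →τ 2 →σ 1
3 →τ 3 →σ 2
4 →τ 4 →σ 4

σ∘τ = [3 1 2 4]


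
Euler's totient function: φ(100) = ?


Factor n: 100 = 2^2 × 5^2
φ(n) = n · ∏(1 - 1/p) over distinct primes p | n
φ(100) = 100 · (1 - 1/2) · (1 - 1/5) = 40

φ(100) = 40


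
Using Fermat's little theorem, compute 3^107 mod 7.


Fermat's little theorem: if p is prime and gcd(a,p)=1, then a^(p-1) ≡ 1 (mod p)
p = 7 is prime, gcd(3,7) = 1
Reduce exponent: 107 mod 6 = 5
So 3^107 ≡ 3^5 (mod 7)
3^5 mod 7 = 5

3^107 ≡ 5 (mod 7)


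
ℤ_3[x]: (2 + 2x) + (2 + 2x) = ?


Add coefficients mod 3:
x^0: 2 + 2 = 1 (mod 3)
x^1: 2 + 2 = 1 (mod 3)
Result: 1 + x

f + g = 1 + x


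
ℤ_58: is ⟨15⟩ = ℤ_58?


g generates ℤ_n iff gcd(g, n) = 1
gcd(15, 58) = 1
Since gcd = 1, 15 is a generator.

Yes, 15 generates ℤ_58


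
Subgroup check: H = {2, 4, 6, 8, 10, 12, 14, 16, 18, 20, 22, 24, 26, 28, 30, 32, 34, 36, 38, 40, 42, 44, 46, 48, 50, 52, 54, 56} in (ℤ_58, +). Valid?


Subgroup test for H = {2, 4, 6, 8, 10, 12, 14, 16, 18, 20, 22, 24, 26, 28, 30, 32, 34, 36, 38, 40, 42, 44, 46, 48, 50, 52, 54, 56} in (ℤ_58, +):
(1) 0 ∈ H? No
(2) Closure: for all a,b ∈ H, (a+b) mod 58 ∈ H? No  [counterexample: 2 + 56 = 0 ∉ H]
(3) Inverses: for all a ∈ H, -a mod 58 ∈ H? Yes

No, H is not a subgroup of ℤ_58


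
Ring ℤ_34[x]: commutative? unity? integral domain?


ℤ_34 has zero divisors (2·17 ≡ 0), and these lift to constant zero divisors in ℤ_34[x]; so not an integral domain
Commutative: Yes
Integral domain: No
Has unity: Yes

ℤ_34[x]: Commutative=Yes, Unity=Yes


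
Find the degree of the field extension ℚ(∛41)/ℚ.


∛41 has minimal polynomial x³ - 41 (irreducible over ℚ since 41 is not a perfect cube)

[ℚ(∛41)/ℚ] = 3


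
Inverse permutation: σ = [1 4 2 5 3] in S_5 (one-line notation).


To find σ⁻¹, swap domain and range:
σ(1) = 1 → σ⁻¹(1) = 1
σ(2) = 4 → σ⁻¹(4) = 2
σ(3) = 2 → σ⁻¹(2) = 3
σ(4) = 5 → σ⁻¹(5) = 4
σ(5) = 3 → σ⁻¹(3) = 5

σ⁻¹ = [1 3 5 2 4]


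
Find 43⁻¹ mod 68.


Use the extended Euclidean algorithm to write 1 = 43·s + 68·t; then s mod 68 is the inverse.
Euclidean algorithm:
  43 = 0·68 + 43
  68 = 1·43 + 25
  43 = 1·25 + 18
  25 = 1·18 + 7
  18 = 2·7 + 4
  7 = 1·4 + 3
  4 = 1·3 + 1
  3 = 3·1 + 0
gcd(43,68) = 1
Back-substitution gives: 43·(19) + 68·(-12) = 1
So 43⁻¹ ≡ 19 ≡ 19 (mod 68)
Check: 43 × 19 = 817 ≡ 1 (mod 68) ✓

43⁻¹ ≡ 19 (mod 68)


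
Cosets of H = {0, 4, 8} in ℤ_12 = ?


H = {0, 4, 8}, |H| = 3
Number of cosets = |G|/|H| = 12/3 = 4
0 + H = {0, 4, 8}
1 + H = {1, 5, 9}
2 + H = {2, 6, 10}
3 + H = {3, 7, 11}

Cosets: 0+H={0,4,8}; 1+H={1,5,9}; 2+H={2,6,10}; 3+H={3,7,11}


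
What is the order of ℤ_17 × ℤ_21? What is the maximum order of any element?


|ℤ_17 × ℤ_21| = 17 × 21 = 357
Max element order = lcm(17,21) = 357
Cyclic? Yes (gcd=1)

|ℤ_17×ℤ_21| = 357, max element order = 357


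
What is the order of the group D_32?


|D_n| = 2n (n rotations and n reflections)
|D_32| = 2×32 = 64

|D_32| = 64


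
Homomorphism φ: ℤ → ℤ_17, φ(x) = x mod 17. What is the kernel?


Kernel = preimage of identity
ker(φ) = {x ∈ ℤ : x ≡ 0 (mod 17)} = 17ℤ = {0, ±17, ±34, ...}

ker(φ) = 17ℤ


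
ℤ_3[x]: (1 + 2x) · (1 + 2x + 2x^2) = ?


Expand and collect like terms; reduce coefficients mod 3:
x^0: 1·1 = 1 ≡ 1 (mod 3)
x^1: 1·2 + 2·1 = 4 ≡ 1 (mod 3)
x^2: 1·2 + 2·2 = 6 ≡ 0 (mod 3)
x^3: 2·2 = 4 ≡ 1 (mod 3)
Result: 1 + x + x^3

f · g = 1 + x + x^3


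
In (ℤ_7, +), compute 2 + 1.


Operation: addition mod 7
2 + 1 = (a + b) mod 7 with a = 2, b = 1

2 + 1 = 3


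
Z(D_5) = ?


Z(G) = {g ∈ G | gx = xg for all x ∈ G}
For odd n, Z(D_n) = {e}: no nontrivial rotation commutes with all reflections

Z(D_5) = {e}


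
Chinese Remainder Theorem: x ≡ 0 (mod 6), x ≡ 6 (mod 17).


m₁ = 6, m₂ = 17, gcd = 1, so CRT applies. M = m₁·m₂ = 102
Let M₁ = M/m₁ = 17, M₂ = M/m₂ = 6
Find y₁ ≡ M₁⁻¹ (mod m₁): 17⁻¹ ≡ 5 (mod 6)
Find y₂ ≡ M₂⁻¹ (mod m₂): 6⁻¹ ≡ 3 (mod 17)
x = a₁·M₁·y₁ + a₂·M₂·y₂ = 0·17·5 + 6·6·3 = 108
Reduce mod 102: x ≡ 6
Check: 6 mod 6 = 0 ✓, 6 mod 17 = 6 ✓

x ≡ 6 (mod 102)


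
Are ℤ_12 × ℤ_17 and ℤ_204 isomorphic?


Comparing ℤ_12 × ℤ_17 and ℤ_204:
gcd(12,17) = 1, so ℤ_12 × ℤ_17 ≅ ℤ_204 (CRT)

Yes, ℤ_12 × ℤ_17 ≅ ℤ_204


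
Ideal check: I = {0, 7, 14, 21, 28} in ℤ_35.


Check ideal conditions for I = {0, 7, 14, 21, 28} in ℤ_35:
(1) I is an additive subgroup? Yes
(2) For r ∈ ℤ_35 and a ∈ I: r·a ∈ I? Yes

Yes, I is an ideal of ℤ_35


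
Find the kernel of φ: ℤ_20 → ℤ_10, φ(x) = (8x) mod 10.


Kernel = preimage of identity
ker(φ) = {x ∈ ℤ_20 : 8x ≡ 0 (mod 10)}. Since 10 | 20, φ is well-defined. The kernel is the cyclic subgroup ⟨5⟩ of ℤ_20 (order 4), i.e. {0, 5, 10, 15}

ker(φ) = {0, 5, 10, 15}


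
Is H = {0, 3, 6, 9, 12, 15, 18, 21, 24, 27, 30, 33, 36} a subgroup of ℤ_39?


Subgroup test for H = {0, 3, 6, 9, 12, 15, 18, 21, 24, 27, 30, 33, 36} in (ℤ_39, +):
(1) 0 ∈ H? Yes
(2) Closure: for all a,b ∈ H, (a+b) mod 39 ∈ H? Yes
(3) Inverses: for all a ∈ H, -a mod 39 ∈ H? Yes

Yes, H is a subgroup of ℤ_39


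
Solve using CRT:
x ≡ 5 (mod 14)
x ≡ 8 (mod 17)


m₁ = 14, m₂ = 17, gcd = 1, so CRT applies. M = m₁·m₂ = 238
Let M₁ = M/m₁ = 17, M₂ = M/m₂ = 14
Find y₁ ≡ M₁⁻¹ (mod m₁): 17⁻¹ ≡ 5 (mod 14)
Find y₂ ≡ M₂⁻¹ (mod m₂): 14⁻¹ ≡ 11 (mod 17)
x = a₁·M₁·y₁ + a₂·M₂·y₂ = 5·17·5 + 8·14·11 = 1657
Reduce mod 238: x ≡ 229
Check: 229 mod 14 = 5 ✓, 229 mod 17 = 8 ✓

x ≡ 229 (mod 238)


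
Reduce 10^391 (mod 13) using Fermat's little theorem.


Fermat's little theorem: if p is prime and gcd(a,p)=1, then a^(p-1) ≡ 1 (mod p)
p = 13 is prime, gcd(10,13) = 1
Reduce exponent: 391 mod 12 = 7
So 10^391 ≡ 10^7 (mod 13)
10^7 mod 13 = 10

10^391 ≡ 10 (mod 13)


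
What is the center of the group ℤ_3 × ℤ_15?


Z(G) = {g ∈ G | gx = xg for all x ∈ G}
Direct product of abelian groups is abelian, so Z(G) = G

Z(ℤ_3 × ℤ_15) = ℤ_3 × ℤ_15


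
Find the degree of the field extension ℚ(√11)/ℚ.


√11 has minimal polynomial x² - 11 (irreducible over ℚ since 11 is squarefree)

[ℚ(√11)/ℚ] = 2


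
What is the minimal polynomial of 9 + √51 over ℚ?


Let α = 9 + √51. Then α - 9 = √51, so (α - 9)² = 51, giving α² - 18α + 30 = 0. Degree 2 and α ∉ ℚ, so this is the minimal polynomial.

Minimal polynomial: x² - 18x + 30


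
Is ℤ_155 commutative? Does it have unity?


ℤ_155 is a commutative ring with unity 1; 155 = 5×31 is composite, so 5·31 ≡ 0 gives zero divisors (not an integral domain)
Commutative: Yes
Integral domain: No
Has unity: Yes

ℤ_155: Commutative=Yes, Unity=Yes


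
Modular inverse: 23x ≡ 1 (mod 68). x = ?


Use the extended Euclidean algorithm to write 1 = 23·s + 68·t; then s mod 68 is the inverse.
Euclidean algorithm:
  23 = 0·68 + 23
  68 = 2·23 + 22
  23 = 1·22 + 1
  22 = 22·1 + 0
gcd(23,68) = 1
Back-substitution gives: 23·(3) + 68·(-1) = 1
So 23⁻¹ ≡ 3 ≡ 3 (mod 68)
Check: 23 × 3 = 69 ≡ 1 (mod 68) ✓

23⁻¹ ≡ 3 (mod 68)


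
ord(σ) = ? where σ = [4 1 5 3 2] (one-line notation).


Cycle decomposition: (1 4 3 5 2)
Cycle lengths: 5
Order = lcm(5) = 5

ord(σ) = 5


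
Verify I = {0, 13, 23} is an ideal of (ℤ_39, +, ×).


Check ideal conditions for I = {0, 13, 23} in ℤ_39:
(1) I is an additive subgroup? No
(2) For r ∈ ℤ_39 and a ∈ I: r·a ∈ I? No  [counterexample: r=2, a=13, r·a mod 39 = 26 ∉ I]

No, I is not an ideal of ℤ_39


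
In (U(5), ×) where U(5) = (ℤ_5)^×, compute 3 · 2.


Operation: multiplication mod 5
3 · 2 = (a × b) mod 5 with a = 3, b = 2

3 · 2 = 1


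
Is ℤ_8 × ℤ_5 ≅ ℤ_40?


Comparing ℤ_8 × ℤ_5 and ℤ_40:
gcd(8,5) = 1, so ℤ_8 × ℤ_5 ≅ ℤ_40 (CRT)

Yes, ℤ_8 × ℤ_5 ≅ ℤ_40


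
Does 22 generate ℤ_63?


g generates ℤ_n iff gcd(g, n) = 1
gcd(22, 63) = 1
Since gcd = 1, 22 is a generator.

Yes, 22 generates ℤ_63


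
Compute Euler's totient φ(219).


Factor n: 219 = 3 × 73
φ(n) = n · ∏(1 - 1/p) over distinct primes p | n
φ(219) = 219 · (1 - 1/3) · (1 - 1/73) = 144

φ(219) = 144


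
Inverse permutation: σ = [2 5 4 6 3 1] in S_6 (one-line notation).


To find σ⁻¹, swap domain and range:
σ(1) = 2 → σ⁻¹(2) = 1
σ(2) = 5 → σ⁻¹(5) = 2
σ(3) = 4 → σ⁻¹(4) = 3
σ(4) = 6 → σ⁻¹(6) = 4
σ(5) = 3 → σ⁻¹(3) = 5
σ(6) = 1 → σ⁻¹(1) = 6

σ⁻¹ = [6 1 5 3 2 4]


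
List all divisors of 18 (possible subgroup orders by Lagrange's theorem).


Lagrange's theorem: |H| divides |G|
|G| = 18
Divisors of 18: 1, 2, 3, 6, 9, 18

Possible subgroup orders: {1, 2, 3, 6, 9, 18}


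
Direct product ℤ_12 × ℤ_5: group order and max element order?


|ℤ_12 × ℤ_5| = 12 × 5 = 60
Max element order = lcm(12,5) = 60
Cyclic? Yes (gcd=1)

|ℤ_12×ℤ_5| = 60, max element order = 60
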